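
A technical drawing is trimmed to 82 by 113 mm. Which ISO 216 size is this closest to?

C7 (81 × 114 mm)

Aspect ratio 113/82 ≈ 1.378 (ISO target is √2 ≈ 1.414).
In the C-series (envelope sizes, between A and B): C7 = 81 × 114 mm.
Off by 2 mm total — nearest standard size.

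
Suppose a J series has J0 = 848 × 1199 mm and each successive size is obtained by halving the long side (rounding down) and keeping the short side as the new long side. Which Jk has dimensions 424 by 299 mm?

J3

J0: 848 × 1199 mm
J1: 599 × 848 mm
J2: 424 × 599 mm
J3: 299 × 424 mm
J4: 212 × 299 mm
→ matches J3.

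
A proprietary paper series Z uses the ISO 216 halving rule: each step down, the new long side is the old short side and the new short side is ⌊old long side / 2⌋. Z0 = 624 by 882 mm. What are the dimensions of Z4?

Z1 = 441 × 624 mm (from Z0 by 1 halving).
Z2: ⌊624/2⌋ × 441 = 312 × 441 mm
Z3: ⌊441/2⌋ × 312 = 220 × 312 mm
Z4: ⌊312/2⌋ × 220 = 156 × 220 mm

156 × 220 mm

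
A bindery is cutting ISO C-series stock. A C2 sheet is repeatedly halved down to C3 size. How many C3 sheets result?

2

Each ISO step halves the sheet: 1 × C2 → 2 × C3
From C2 to C3 is 1 halving step: 2^1 = 2.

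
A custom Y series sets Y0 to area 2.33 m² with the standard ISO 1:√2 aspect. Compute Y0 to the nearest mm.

1284 × 1815 mm

Let the short side be w mm. Then w · w√2 = 2.33 m² = 2,330,000 mm².
w² = 2,330,000/√2, so w ≈ 1283.6 mm; long side = w√2 ≈ 1815.2 mm.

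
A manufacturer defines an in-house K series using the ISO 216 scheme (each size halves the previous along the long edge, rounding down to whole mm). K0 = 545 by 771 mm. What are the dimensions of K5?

K1: ⌊771/2⌋ × 545 = 385 × 545 mm
K2: ⌊545/2⌋ × 385 = 272 × 385 mm
K3: ⌊385/2⌋ × 272 = 192 × 272 mm
K4: ⌊272/2⌋ × 192 = 136 × 192 mm
K5: ⌊192/2⌋ × 136 = 96 × 136 mm

96 × 136 mm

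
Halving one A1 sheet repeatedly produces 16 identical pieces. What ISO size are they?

A5

16 = 2^4, so 4 halving steps.
A1 → A2 → … → A5 after 4 steps.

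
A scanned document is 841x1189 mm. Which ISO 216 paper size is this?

A0 (841 × 1189 mm)

Aspect ratio 1189/841 ≈ 1.414 — close to the ISO √2 ≈ 1.414.
In the A-series (A0 area = 1 m²): A0 = 841 × 1189 mm.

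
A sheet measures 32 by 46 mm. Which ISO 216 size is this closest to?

Aspect ratio 46/32 ≈ 1.438 (ISO target is √2 ≈ 1.414).
In the B-series (B0 = 1000 × 1414 mm): B10 = 31 × 44 mm.
Off by 3 mm total — nearest standard size.

B10 (31 × 44 mm)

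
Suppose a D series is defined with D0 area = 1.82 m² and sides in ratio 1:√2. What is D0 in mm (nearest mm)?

1134 × 1604 mm

Let the short side be w mm. Then w · w√2 = 1.82 m² = 1,820,000 mm².
w² = 1,820,000/√2, so w ≈ 1134.4 mm; long side = w√2 ≈ 1604.3 mm.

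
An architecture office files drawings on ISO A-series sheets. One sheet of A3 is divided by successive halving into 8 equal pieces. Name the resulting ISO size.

A6

8 = 2^3, so 3 halving steps.
A3 → A4 → … → A6 after 3 steps.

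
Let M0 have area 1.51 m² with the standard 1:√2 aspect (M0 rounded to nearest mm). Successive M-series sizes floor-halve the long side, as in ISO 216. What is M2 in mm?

516 × 730 mm

Let M0's short side be w mm. w · w√2 = 1.51 m² = 1,510,000 mm², so w ≈ 1033.3 mm and w√2 ≈ 1461.3 mm → M0 = 1033 × 1461 mm.
M1: ⌊1461/2⌋ × 1033 = 730 × 1033 mm
M2: ⌊1033/2⌋ × 730 = 516 × 730 mm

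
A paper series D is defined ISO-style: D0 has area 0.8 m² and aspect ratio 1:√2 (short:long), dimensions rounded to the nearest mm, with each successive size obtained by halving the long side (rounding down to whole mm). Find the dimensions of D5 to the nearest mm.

Let D0's short side be w mm. w · w√2 = 0.8 m² = 800,000 mm², so w ≈ 752.1 mm and w√2 ≈ 1063.7 mm → D0 = 752 × 1064 mm.
D1: ⌊1064/2⌋ × 752 = 532 × 752 mm
D2: ⌊752/2⌋ × 532 = 376 × 532 mm
D3: ⌊532/2⌋ × 376 = 266 × 376 mm
D4: ⌊376/2⌋ × 266 = 188 × 266 mm
D5: ⌊266/2⌋ × 188 = 133 × 188 mm

133 × 188 mm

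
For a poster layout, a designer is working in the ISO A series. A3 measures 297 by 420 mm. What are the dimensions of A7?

74 × 105 mm

A4: ⌊420/2⌋ × 297 = 210 × 297 mm
A5: ⌊297/2⌋ × 210 = 148 × 210 mm
A6: ⌊210/2⌋ × 148 = 105 × 148 mm
A7: ⌊148/2⌋ × 105 = 74 × 105 mm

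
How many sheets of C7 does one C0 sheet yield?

128

Each ISO step halves the sheet: 1 × C0 → 2 × C1 → 4 × C2 → 8 × C3 → …
From C0 to C7 is 7 halving steps: 2^7 = 128.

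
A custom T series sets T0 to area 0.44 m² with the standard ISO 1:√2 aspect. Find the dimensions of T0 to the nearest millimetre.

Let the short side be w mm. Then w · w√2 = 0.44 m² = 440,000 mm².
w² = 440,000/√2, so w ≈ 557.8 mm; long side = w√2 ≈ 788.8 mm.

558 × 789 mm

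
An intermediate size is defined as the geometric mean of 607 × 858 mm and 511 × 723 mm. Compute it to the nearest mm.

Short side: √(607 · 511) = √310177 ≈ 556.9 → 557 mm
Long side: √(858 · 723) = √620334 ≈ 787.6 → 788 mm

557 × 788 mm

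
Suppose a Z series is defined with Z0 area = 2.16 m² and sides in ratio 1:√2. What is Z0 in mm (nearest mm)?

Let the short side be w mm. Then w · w√2 = 2.16 m² = 2,160,000 mm².
w² = 2,160,000/√2, so w ≈ 1235.9 mm; long side = w√2 ≈ 1747.8 mm.

1236 × 1748 mm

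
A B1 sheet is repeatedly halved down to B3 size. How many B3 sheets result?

4

Each ISO step halves the sheet: 1 × B1 → 2 × B2 → 4 × B3
From B1 to B3 is 2 halving steps: 2^2 = 4.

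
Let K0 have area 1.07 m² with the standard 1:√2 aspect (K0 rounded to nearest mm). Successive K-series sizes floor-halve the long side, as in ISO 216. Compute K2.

Let K0's short side be w mm. w · w√2 = 1.07 m² = 1,070,000 mm², so w ≈ 869.8 mm and w√2 ≈ 1230.1 mm → K0 = 870 × 1230 mm.
K1: ⌊1230/2⌋ × 870 = 615 × 870 mm
K2: ⌊870/2⌋ × 615 = 435 × 615 mm

435 × 615 mm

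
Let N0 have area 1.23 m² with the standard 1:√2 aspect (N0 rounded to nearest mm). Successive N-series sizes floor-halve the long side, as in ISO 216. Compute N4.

Let N0's short side be w mm. w · w√2 = 1.23 m² = 1,230,000 mm², so w ≈ 932.6 mm and w√2 ≈ 1318.9 mm → N0 = 933 × 1319 mm.
N1: ⌊1319/2⌋ × 933 = 659 × 933 mm
N2: ⌊933/2⌋ × 659 = 466 × 659 mm
N3: ⌊659/2⌋ × 466 = 329 × 466 mm
N4: ⌊466/2⌋ × 329 = 233 × 329 mm

233 × 329 mm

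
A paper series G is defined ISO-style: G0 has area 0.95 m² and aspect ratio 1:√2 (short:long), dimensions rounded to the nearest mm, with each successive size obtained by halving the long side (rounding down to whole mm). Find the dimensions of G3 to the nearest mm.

Let G0's short side be w mm. w · w√2 = 0.95 m² = 950,000 mm², so w ≈ 819.6 mm and w√2 ≈ 1159.1 mm → G0 = 820 × 1159 mm.
G1: ⌊1159/2⌋ × 820 = 579 × 820 mm
G2: ⌊820/2⌋ × 579 = 410 × 579 mm
G3: ⌊579/2⌋ × 410 = 289 × 410 mm

289 × 410 mm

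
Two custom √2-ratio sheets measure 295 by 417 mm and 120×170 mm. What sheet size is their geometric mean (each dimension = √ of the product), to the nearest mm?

188 × 266 mm

Short side: √(295 · 120) = √35400 ≈ 188.1 → 188 mm
Long side: √(417 · 170) = √70890 ≈ 266.3 → 266 mm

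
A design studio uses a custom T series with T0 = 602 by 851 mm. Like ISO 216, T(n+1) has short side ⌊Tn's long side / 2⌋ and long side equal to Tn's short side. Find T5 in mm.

T1: ⌊851/2⌋ × 602 = 425 × 602 mm
T2: ⌊602/2⌋ × 425 = 301 × 425 mm
T3: ⌊425/2⌋ × 301 = 212 × 301 mm
T4: ⌊301/2⌋ × 212 = 150 × 212 mm
T5: ⌊212/2⌋ × 150 = 106 × 150 mm

106 × 150 mm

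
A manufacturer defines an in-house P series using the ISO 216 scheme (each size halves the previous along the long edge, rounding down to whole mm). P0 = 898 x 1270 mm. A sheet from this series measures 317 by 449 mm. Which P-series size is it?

P0: 898 × 1270 mm
P1: 635 × 898 mm
P2: 449 × 635 mm
P3: 317 × 449 mm
P4: 224 × 317 mm
→ matches P3.

P3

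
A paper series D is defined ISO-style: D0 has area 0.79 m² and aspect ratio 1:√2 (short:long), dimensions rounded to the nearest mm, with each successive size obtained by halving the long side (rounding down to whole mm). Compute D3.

Let D0's short side be w mm. w · w√2 = 0.79 m² = 790,000 mm², so w ≈ 747.4 mm and w√2 ≈ 1057.0 mm → D0 = 747 × 1057 mm.
D1: ⌊1057/2⌋ × 747 = 528 × 747 mm
D2: ⌊747/2⌋ × 528 = 373 × 528 mm
D3: ⌊528/2⌋ × 373 = 264 × 373 mm

264 × 373 mm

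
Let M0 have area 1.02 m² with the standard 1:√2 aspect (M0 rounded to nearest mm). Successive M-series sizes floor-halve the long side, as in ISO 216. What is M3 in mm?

300 × 424 mm

Let M0's short side be w mm. w · w√2 = 1.02 m² = 1,020,000 mm², so w ≈ 849.3 mm and w√2 ≈ 1201.0 mm → M0 = 849 × 1201 mm.
M1: ⌊1201/2⌋ × 849 = 600 × 849 mm
M2: ⌊849/2⌋ × 600 = 424 × 600 mm
M3: ⌊600/2⌋ × 424 = 300 × 424 mm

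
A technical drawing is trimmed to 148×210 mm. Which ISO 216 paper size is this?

A5 (148 × 210 mm)

Aspect ratio 210/148 ≈ 1.419 — close to the ISO √2 ≈ 1.414.
In the A-series (A0 area = 1 m²): A5 = 148 × 210 mm.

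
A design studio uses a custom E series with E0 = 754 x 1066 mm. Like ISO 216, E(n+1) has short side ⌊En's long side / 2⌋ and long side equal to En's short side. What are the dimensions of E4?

E1: ⌊1066/2⌋ × 754 = 533 × 754 mm
E2: ⌊754/2⌋ × 533 = 377 × 533 mm
E3: ⌊533/2⌋ × 377 = 266 × 377 mm
E4: ⌊377/2⌋ × 266 = 188 × 266 mm

188 × 266 mm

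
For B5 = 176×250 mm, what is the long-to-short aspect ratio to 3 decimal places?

250 / 176 = 1.420
ISO 216 targets √2 ≈ 1.414; the +0.006 deviation is from mm rounding.

1.420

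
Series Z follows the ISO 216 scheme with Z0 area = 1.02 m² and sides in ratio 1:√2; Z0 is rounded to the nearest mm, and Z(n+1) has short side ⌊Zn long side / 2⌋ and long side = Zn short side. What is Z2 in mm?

Let Z0's short side be w mm. w · w√2 = 1.02 m² = 1,020,000 mm², so w ≈ 849.3 mm and w√2 ≈ 1201.0 mm → Z0 = 849 × 1201 mm.
Z1: ⌊1201/2⌋ × 849 = 600 × 849 mm
Z2: ⌊849/2⌋ × 600 = 424 × 600 mm

424 × 600 mm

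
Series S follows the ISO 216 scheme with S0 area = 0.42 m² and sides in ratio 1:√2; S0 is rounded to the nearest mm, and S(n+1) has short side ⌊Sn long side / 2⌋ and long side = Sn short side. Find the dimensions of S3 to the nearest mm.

Let S0's short side be w mm. w · w√2 = 0.42 m² = 420,000 mm², so w ≈ 545.0 mm and w√2 ≈ 770.7 mm → S0 = 545 × 771 mm.
S1: ⌊771/2⌋ × 545 = 385 × 545 mm
S2: ⌊545/2⌋ × 385 = 272 × 385 mm
S3: ⌊385/2⌋ × 272 = 192 × 272 mm

192 × 272 mm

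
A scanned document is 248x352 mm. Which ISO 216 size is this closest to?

Aspect ratio 352/248 ≈ 1.419 — close to the ISO √2 ≈ 1.414.
In the B-series (B0 = 1000 × 1414 mm): B4 = 250 × 353 mm.
Off by 3 mm total — nearest standard size.

B4 (250 × 353 mm)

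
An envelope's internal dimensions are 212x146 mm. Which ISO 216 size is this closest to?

A5 (148 × 210 mm)

Aspect ratio 212/146 ≈ 1.452 (ISO target is √2 ≈ 1.414).
In the A-series (A0 area = 1 m²): A5 = 148 × 210 mm.
Off by 4 mm total — nearest standard size.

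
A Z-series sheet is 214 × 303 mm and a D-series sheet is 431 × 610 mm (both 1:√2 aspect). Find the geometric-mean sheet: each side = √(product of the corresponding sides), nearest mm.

304 × 430 mm

Short side: √(214 · 431) = √92234 ≈ 303.7 → 304 mm
Long side: √(303 · 610) = √184830 ≈ 429.9 → 430 mm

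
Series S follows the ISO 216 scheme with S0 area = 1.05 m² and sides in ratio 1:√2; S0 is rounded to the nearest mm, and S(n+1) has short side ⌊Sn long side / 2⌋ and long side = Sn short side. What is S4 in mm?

Let S0's short side be w mm. w · w√2 = 1.05 m² = 1,050,000 mm², so w ≈ 861.7 mm and w√2 ≈ 1218.6 mm → S0 = 862 × 1219 mm.
S1: ⌊1219/2⌋ × 862 = 609 × 862 mm
S2: ⌊862/2⌋ × 609 = 431 × 609 mm
S3: ⌊609/2⌋ × 431 = 304 × 431 mm
S4: ⌊431/2⌋ × 304 = 215 × 304 mm

215 × 304 mm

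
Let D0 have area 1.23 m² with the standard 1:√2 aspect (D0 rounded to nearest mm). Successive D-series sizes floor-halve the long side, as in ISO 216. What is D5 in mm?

Let D0's short side be w mm. w · w√2 = 1.23 m² = 1,230,000 mm², so w ≈ 932.6 mm and w√2 ≈ 1318.9 mm → D0 = 933 × 1319 mm.
D1: ⌊1319/2⌋ × 933 = 659 × 933 mm
D2: ⌊933/2⌋ × 659 = 466 × 659 mm
D3: ⌊659/2⌋ × 466 = 329 × 466 mm
D4: ⌊466/2⌋ × 329 = 233 × 329 mm
D5: ⌊329/2⌋ × 233 = 164 × 233 mm

164 × 233 mm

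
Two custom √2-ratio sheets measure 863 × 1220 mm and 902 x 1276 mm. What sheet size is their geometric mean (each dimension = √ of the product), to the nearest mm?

Short side: √(863 · 902) = √778426 ≈ 882.3 → 882 mm
Long side: √(1220 · 1276) = √1556720 ≈ 1247.7 → 1248 mm

882 × 1248 mm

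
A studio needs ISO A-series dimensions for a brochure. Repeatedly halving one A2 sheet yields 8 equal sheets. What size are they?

A5

8 = 2^3, so 3 halving steps.
A2 → A3 → … → A5 after 3 steps.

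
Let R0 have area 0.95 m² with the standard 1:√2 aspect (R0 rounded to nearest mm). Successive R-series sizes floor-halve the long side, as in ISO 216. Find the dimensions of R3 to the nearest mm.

Let R0's short side be w mm. w · w√2 = 0.95 m² = 950,000 mm², so w ≈ 819.6 mm and w√2 ≈ 1159.1 mm → R0 = 820 × 1159 mm.
R1: ⌊1159/2⌋ × 820 = 579 × 820 mm
R2: ⌊820/2⌋ × 579 = 410 × 579 mm
R3: ⌊579/2⌋ × 410 = 289 × 410 mm

289 × 410 mm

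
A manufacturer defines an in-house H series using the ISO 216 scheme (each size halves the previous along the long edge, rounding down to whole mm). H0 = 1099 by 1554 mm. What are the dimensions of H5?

194 × 274 mm

H1: ⌊1554/2⌋ × 1099 = 777 × 1099 mm
H2: ⌊1099/2⌋ × 777 = 549 × 777 mm
H3: ⌊777/2⌋ × 549 = 388 × 549 mm
H4: ⌊549/2⌋ × 388 = 274 × 388 mm
H5: ⌊388/2⌋ × 274 = 194 × 274 mm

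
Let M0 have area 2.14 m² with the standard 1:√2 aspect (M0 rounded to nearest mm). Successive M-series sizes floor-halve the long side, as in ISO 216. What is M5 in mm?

217 × 307 mm

Let M0's short side be w mm. w · w√2 = 2.14 m² = 2,140,000 mm², so w ≈ 1230.1 mm and w√2 ≈ 1739.7 mm → M0 = 1230 × 1740 mm.
M1: ⌊1740/2⌋ × 1230 = 870 × 1230 mm
M2: ⌊1230/2⌋ × 870 = 615 × 870 mm
M3: ⌊870/2⌋ × 615 = 435 × 615 mm
M4: ⌊615/2⌋ × 435 = 307 × 435 mm
M5: ⌊435/2⌋ × 307 = 217 × 307 mm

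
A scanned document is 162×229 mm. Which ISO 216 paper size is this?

Aspect ratio 229/162 ≈ 1.414 — close to the ISO √2 ≈ 1.414.
In the C-series (envelope sizes, between A and B): C5 = 162 × 229 mm.

C5 (162 × 229 mm)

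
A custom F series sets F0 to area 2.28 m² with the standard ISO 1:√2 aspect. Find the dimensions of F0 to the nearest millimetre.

Let the short side be w mm. Then w · w√2 = 2.28 m² = 2,280,000 mm².
w² = 2,280,000/√2, so w ≈ 1269.7 mm; long side = w√2 ≈ 1795.7 mm.

1270 × 1796 mm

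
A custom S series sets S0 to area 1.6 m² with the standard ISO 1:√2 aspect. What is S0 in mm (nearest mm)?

1064 × 1504 mm

Let the short side be w mm. Then w · w√2 = 1.6 m² = 1,600,000 mm².
w² = 1,600,000/√2, so w ≈ 1063.7 mm; long side = w√2 ≈ 1504.2 mm.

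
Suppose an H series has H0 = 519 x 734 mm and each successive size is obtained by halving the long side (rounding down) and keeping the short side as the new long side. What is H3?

H1: ⌊734/2⌋ × 519 = 367 × 519 mm
H2: ⌊519/2⌋ × 367 = 259 × 367 mm
H3: ⌊367/2⌋ × 259 = 183 × 259 mm

183 × 259 mm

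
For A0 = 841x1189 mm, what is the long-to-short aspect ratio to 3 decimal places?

1.414

1189 / 841 = 1.414
Matches √2 ≈ 1.414 — the ISO 216 defining ratio.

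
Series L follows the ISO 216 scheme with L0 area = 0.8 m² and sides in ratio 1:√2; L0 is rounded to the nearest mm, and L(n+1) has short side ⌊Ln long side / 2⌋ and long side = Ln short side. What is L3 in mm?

Let L0's short side be w mm. w · w√2 = 0.8 m² = 800,000 mm², so w ≈ 752.1 mm and w√2 ≈ 1063.7 mm → L0 = 752 × 1064 mm.
L1: ⌊1064/2⌋ × 752 = 532 × 752 mm
L2: ⌊752/2⌋ × 532 = 376 × 532 mm
L3: ⌊532/2⌋ × 376 = 266 × 376 mm

266 × 376 mm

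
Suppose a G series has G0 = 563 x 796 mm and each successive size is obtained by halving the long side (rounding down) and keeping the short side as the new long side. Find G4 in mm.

G1: ⌊796/2⌋ × 563 = 398 × 563 mm
G2: ⌊563/2⌋ × 398 = 281 × 398 mm
G3: ⌊398/2⌋ × 281 = 199 × 281 mm
G4: ⌊281/2⌋ × 199 = 140 × 199 mm

140 × 199 mm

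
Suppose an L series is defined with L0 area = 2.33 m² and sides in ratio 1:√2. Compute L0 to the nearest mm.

1284 × 1815 mm

Let the short side be w mm. Then w · w√2 = 2.33 m² = 2,330,000 mm².
w² = 2,330,000/√2, so w ≈ 1283.6 mm; long side = w√2 ≈ 1815.2 mm.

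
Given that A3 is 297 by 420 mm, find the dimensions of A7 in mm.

74 × 105 mm

A4: ⌊420/2⌋ × 297 = 210 × 297 mm
A5: ⌊297/2⌋ × 210 = 148 × 210 mm
A6: ⌊210/2⌋ × 148 = 105 × 148 mm
A7: ⌊148/2⌋ × 105 = 74 × 105 mm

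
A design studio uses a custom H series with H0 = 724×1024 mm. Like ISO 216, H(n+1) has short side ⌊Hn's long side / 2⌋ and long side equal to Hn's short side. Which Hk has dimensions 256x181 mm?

H0: 724 × 1024 mm
H1: 512 × 724 mm
H2: 362 × 512 mm
H3: 256 × 362 mm
H4: 181 × 256 mm
H5: 128 × 181 mm
→ matches H4.

H4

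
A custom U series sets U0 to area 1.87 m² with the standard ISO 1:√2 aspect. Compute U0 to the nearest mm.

1150 × 1626 mm

Let the short side be w mm. Then w · w√2 = 1.87 m² = 1,870,000 mm².
w² = 1,870,000/√2, so w ≈ 1149.9 mm; long side = w√2 ≈ 1626.2 mm.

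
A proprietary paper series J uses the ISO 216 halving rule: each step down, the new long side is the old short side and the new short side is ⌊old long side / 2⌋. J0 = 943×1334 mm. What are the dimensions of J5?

J1: ⌊1334/2⌋ × 943 = 667 × 943 mm
J2: ⌊943/2⌋ × 667 = 471 × 667 mm
J3: ⌊667/2⌋ × 471 = 333 × 471 mm
J4: ⌊471/2⌋ × 333 = 235 × 333 mm
J5: ⌊333/2⌋ × 235 = 166 × 235 mm

166 × 235 mm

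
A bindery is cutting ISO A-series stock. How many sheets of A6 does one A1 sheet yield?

32

A1 = 594 × 841 mm; A6 = 105 × 148 mm.
Each halving step doubles the count; 5 steps from A1 to A6.
2^5 = 32.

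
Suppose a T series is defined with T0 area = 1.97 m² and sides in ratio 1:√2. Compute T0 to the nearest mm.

Let the short side be w mm. Then w · w√2 = 1.97 m² = 1,970,000 mm².
w² = 1,970,000/√2, so w ≈ 1180.3 mm; long side = w√2 ≈ 1669.1 mm.

1180 × 1669 mm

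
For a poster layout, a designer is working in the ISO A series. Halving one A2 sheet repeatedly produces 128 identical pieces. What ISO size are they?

A9

128 = 2^7, so 7 halving steps.
A2 → A3 → … → A9 after 7 steps.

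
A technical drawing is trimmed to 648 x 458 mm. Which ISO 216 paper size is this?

Aspect ratio 648/458 ≈ 1.415 — close to the ISO √2 ≈ 1.414.
In the C-series (envelope sizes, between A and B): C2 = 458 × 648 mm.

C2 (458 × 648 mm)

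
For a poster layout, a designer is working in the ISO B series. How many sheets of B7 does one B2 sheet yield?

32

Each ISO step halves the sheet: 1 × B2 → 2 × B3 → 4 × B4 → 8 × B5 → …
From B2 to B7 is 5 halving steps: 2^5 = 32.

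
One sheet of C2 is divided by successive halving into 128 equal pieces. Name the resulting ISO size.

C9

128 = 2^7, so 7 halving steps.
C2 → C3 → … → C9 after 7 steps.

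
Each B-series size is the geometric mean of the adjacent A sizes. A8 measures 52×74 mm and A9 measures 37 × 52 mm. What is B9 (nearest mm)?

44 × 62 mm

Short side: √(52 · 37) = √1924 ≈ 43.9 → 44 mm
Long side: √(74 · 52) = √3848 ≈ 62.0 → 62 mm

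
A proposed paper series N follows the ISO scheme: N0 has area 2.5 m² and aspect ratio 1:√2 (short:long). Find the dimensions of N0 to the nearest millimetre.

1330 × 1880 mm

Let the short side be w mm. Then w · w√2 = 2.5 m² = 2,500,000 mm².
w² = 2,500,000/√2, so w ≈ 1329.6 mm; long side = w√2 ≈ 1880.3 mm.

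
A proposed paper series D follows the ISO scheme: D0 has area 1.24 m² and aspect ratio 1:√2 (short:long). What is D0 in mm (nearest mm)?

936 × 1324 mm

Let the short side be w mm. Then w · w√2 = 1.24 m² = 1,240,000 mm².
w² = 1,240,000/√2, so w ≈ 936.4 mm; long side = w√2 ≈ 1324.2 mm.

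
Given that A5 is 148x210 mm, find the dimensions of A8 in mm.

52 × 74 mm

A6: ⌊210/2⌋ × 148 = 105 × 148 mm
A7: ⌊148/2⌋ × 105 = 74 × 105 mm
A8: ⌊105/2⌋ × 74 = 52 × 74 mm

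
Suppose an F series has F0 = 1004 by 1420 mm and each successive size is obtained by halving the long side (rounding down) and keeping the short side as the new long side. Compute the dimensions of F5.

177 × 251 mm

F1: ⌊1420/2⌋ × 1004 = 710 × 1004 mm
F2: ⌊1004/2⌋ × 710 = 502 × 710 mm
F3: ⌊710/2⌋ × 502 = 355 × 502 mm
F4: ⌊502/2⌋ × 355 = 251 × 355 mm
F5: ⌊355/2⌋ × 251 = 177 × 251 mm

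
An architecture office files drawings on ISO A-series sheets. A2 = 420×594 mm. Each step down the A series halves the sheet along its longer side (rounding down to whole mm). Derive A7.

A3: ⌊594/2⌋ × 420 = 297 × 420 mm
A4: ⌊420/2⌋ × 297 = 210 × 297 mm
A5: ⌊297/2⌋ × 210 = 148 × 210 mm
A6: ⌊210/2⌋ × 148 = 105 × 148 mm
A7: ⌊148/2⌋ × 105 = 74 × 105 mm

74 × 105 mm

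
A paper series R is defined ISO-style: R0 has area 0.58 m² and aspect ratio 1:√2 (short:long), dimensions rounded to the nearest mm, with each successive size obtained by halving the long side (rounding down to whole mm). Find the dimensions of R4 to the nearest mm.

160 × 226 mm

Let R0's short side be w mm. w · w√2 = 0.58 m² = 580,000 mm², so w ≈ 640.4 mm and w√2 ≈ 905.7 mm → R0 = 640 × 906 mm.
R1: ⌊906/2⌋ × 640 = 453 × 640 mm
R2: ⌊640/2⌋ × 453 = 320 × 453 mm
R3: ⌊453/2⌋ × 320 = 226 × 320 mm
R4: ⌊320/2⌋ × 226 = 160 × 226 mm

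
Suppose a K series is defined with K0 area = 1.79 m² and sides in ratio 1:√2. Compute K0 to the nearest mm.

1125 × 1591 mm

Let the short side be w mm. Then w · w√2 = 1.79 m² = 1,790,000 mm².
w² = 1,790,000/√2, so w ≈ 1125.0 mm; long side = w√2 ≈ 1591.1 mm.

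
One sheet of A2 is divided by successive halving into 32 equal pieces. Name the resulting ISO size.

32 = 2^5, so 5 halving steps.
A2 → A3 → … → A7 after 5 steps.

A7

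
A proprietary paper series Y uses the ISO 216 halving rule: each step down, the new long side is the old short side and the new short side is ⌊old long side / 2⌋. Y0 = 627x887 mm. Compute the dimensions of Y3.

221 × 313 mm

Y1: ⌊887/2⌋ × 627 = 443 × 627 mm
Y2: ⌊627/2⌋ × 443 = 313 × 443 mm
Y3: ⌊443/2⌋ × 313 = 221 × 313 mm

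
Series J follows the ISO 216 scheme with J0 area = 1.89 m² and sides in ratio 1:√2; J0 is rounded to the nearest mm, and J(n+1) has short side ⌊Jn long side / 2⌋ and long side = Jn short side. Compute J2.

Let J0's short side be w mm. w · w√2 = 1.89 m² = 1,890,000 mm², so w ≈ 1156.0 mm and w√2 ≈ 1634.9 mm → J0 = 1156 × 1635 mm.
J1: ⌊1635/2⌋ × 1156 = 817 × 1156 mm
J2: ⌊1156/2⌋ × 817 = 578 × 817 mm

578 × 817 mm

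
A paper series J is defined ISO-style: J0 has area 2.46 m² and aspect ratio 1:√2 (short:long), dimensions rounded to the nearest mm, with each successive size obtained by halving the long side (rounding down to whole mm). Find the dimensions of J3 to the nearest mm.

Let J0's short side be w mm. w · w√2 = 2.46 m² = 2,460,000 mm², so w ≈ 1318.9 mm and w√2 ≈ 1865.2 mm → J0 = 1319 × 1865 mm.
J1: ⌊1865/2⌋ × 1319 = 932 × 1319 mm
J2: ⌊1319/2⌋ × 932 = 659 × 932 mm
J3: ⌊932/2⌋ × 659 = 466 × 659 mm

466 × 659 mm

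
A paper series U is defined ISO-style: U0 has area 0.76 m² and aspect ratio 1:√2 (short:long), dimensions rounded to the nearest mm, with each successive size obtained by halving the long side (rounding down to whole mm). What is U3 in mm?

259 × 366 mm

Let U0's short side be w mm. w · w√2 = 0.76 m² = 760,000 mm², so w ≈ 733.1 mm and w√2 ≈ 1036.7 mm → U0 = 733 × 1037 mm.
U1: ⌊1037/2⌋ × 733 = 518 × 733 mm
U2: ⌊733/2⌋ × 518 = 366 × 518 mm
U3: ⌊518/2⌋ × 366 = 259 × 366 mm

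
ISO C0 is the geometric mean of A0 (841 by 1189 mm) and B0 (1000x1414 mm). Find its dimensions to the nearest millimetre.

Short: √(841 · 1000) = √841000 ≈ 917.1 mm.
Long: √(1189 · 1414) = √1681246 ≈ 1296.6 mm.

917 × 1297 mm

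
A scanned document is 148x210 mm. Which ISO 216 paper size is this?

Aspect ratio 210/148 ≈ 1.419 — close to the ISO √2 ≈ 1.414.
In the A-series (A0 area = 1 m²): A5 = 148 × 210 mm.

A5 (148 × 210 mm)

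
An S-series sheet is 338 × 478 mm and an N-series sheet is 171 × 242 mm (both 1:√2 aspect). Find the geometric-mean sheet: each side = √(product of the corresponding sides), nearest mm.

240 × 340 mm

Short side: √(338 · 171) = √57798 ≈ 240.4 → 240 mm
Long side: √(478 · 242) = √115676 ≈ 340.1 → 340 mm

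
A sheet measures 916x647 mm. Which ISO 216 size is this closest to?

Aspect ratio 916/647 ≈ 1.416 — close to the ISO √2 ≈ 1.414.
In the C-series (envelope sizes, between A and B): C1 = 648 × 917 mm.
Off by 2 mm total — nearest standard size.

C1 (648 × 917 mm)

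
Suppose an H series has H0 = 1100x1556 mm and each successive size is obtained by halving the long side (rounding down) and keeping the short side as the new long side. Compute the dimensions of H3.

H1 = 778 × 1100 mm (from H0 by 1 halving).
H2: ⌊1100/2⌋ × 778 = 550 × 778 mm
H3: ⌊778/2⌋ × 550 = 389 × 550 mm

389 × 550 mm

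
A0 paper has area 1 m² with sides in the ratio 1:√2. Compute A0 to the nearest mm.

841 × 1189 mm

Let the short side be w mm. Then the long side is w√2 and w · w√2 = 10⁶ mm².
w² = 10⁶/√2, so w = 1000 / 2^(1/4) ≈ 840.9 mm; long side = 1000 · 2^(1/4) ≈ 1189.2 mm.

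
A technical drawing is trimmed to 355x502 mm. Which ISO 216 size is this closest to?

Aspect ratio 502/355 ≈ 1.414 — close to the ISO √2 ≈ 1.414.
In the B-series (B0 = 1000 × 1414 mm): B3 = 353 × 500 mm.
Off by 4 mm total — nearest standard size.

B3 (353 × 500 mm)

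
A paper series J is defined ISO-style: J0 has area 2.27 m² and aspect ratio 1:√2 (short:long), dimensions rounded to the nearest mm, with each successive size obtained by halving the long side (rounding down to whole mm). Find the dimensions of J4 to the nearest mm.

Let J0's short side be w mm. w · w√2 = 2.27 m² = 2,270,000 mm², so w ≈ 1266.9 mm and w√2 ≈ 1791.7 mm → J0 = 1267 × 1792 mm.
J1: ⌊1792/2⌋ × 1267 = 896 × 1267 mm
J2: ⌊1267/2⌋ × 896 = 633 × 896 mm
J3: ⌊896/2⌋ × 633 = 448 × 633 mm
J4: ⌊633/2⌋ × 448 = 316 × 448 mm

316 × 448 mm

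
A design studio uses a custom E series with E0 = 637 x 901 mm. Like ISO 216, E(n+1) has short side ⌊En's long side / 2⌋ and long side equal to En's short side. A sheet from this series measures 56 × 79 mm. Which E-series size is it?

E0: 637 × 901 mm
E1: 450 × 637 mm
E2: 318 × 450 mm
E3: 225 × 318 mm
E4: 159 × 225 mm
E5: 112 × 159 mm
E6: 79 × 112 mm
E7: 56 × 79 mm
E8: 39 × 56 mm
→ matches E7.

E7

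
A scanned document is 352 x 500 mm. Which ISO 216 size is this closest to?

Aspect ratio 500/352 ≈ 1.420 — close to the ISO √2 ≈ 1.414.
In the B-series (B0 = 1000 × 1414 mm): B3 = 353 × 500 mm.
Off by 1 mm total — nearest standard size.

B3 (353 × 500 mm)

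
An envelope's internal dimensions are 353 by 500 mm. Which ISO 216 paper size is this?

B3 (353 × 500 mm)

Aspect ratio 500/353 ≈ 1.416 — close to the ISO √2 ≈ 1.414.
In the B-series (B0 = 1000 × 1414 mm): B3 = 353 × 500 mm.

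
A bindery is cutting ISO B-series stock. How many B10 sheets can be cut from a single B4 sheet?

Each ISO step halves the sheet: 1 × B4 → 2 × B5 → 4 × B6 → 8 × B7 → …
From B4 to B10 is 6 halving steps: 2^6 = 64.

64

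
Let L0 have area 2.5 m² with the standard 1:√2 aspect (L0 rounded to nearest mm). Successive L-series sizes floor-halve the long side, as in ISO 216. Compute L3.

Let L0's short side be w mm. w · w√2 = 2.5 m² = 2,500,000 mm², so w ≈ 1329.6 mm and w√2 ≈ 1880.3 mm → L0 = 1330 × 1880 mm.
L1: ⌊1880/2⌋ × 1330 = 940 × 1330 mm
L2: ⌊1330/2⌋ × 940 = 665 × 940 mm
L3: ⌊940/2⌋ × 665 = 470 × 665 mm

470 × 665 mm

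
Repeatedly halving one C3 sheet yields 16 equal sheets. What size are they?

C7

16 = 2^4, so 4 halving steps.
C3 → C4 → … → C7 after 4 steps.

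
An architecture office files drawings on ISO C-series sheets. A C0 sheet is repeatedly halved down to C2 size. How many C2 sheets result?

Each ISO step halves the sheet: 1 × C0 → 2 × C1 → 4 × C2
From C0 to C2 is 2 halving steps: 2^2 = 4.

4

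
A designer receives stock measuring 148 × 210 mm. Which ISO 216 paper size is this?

Aspect ratio 210/148 ≈ 1.419 — close to the ISO √2 ≈ 1.414.
In the A-series (A0 area = 1 m²): A5 = 148 × 210 mm.

A5 (148 × 210 mm)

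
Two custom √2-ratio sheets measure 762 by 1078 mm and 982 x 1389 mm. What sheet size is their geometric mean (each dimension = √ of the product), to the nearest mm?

Short side: √(762 · 982) = √748284 ≈ 865.0 → 865 mm
Long side: √(1078 · 1389) = √1497342 ≈ 1223.7 → 1224 mm

865 × 1224 mm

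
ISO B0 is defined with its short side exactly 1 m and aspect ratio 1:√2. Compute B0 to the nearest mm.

Short side = 1000 mm; long side = 1000√2 ≈ 1414.2 mm.

1000 × 1414 mm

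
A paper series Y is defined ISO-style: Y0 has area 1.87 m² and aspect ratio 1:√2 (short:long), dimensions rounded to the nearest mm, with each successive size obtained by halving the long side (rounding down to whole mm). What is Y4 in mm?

Let Y0's short side be w mm. w · w√2 = 1.87 m² = 1,870,000 mm², so w ≈ 1149.9 mm and w√2 ≈ 1626.2 mm → Y0 = 1150 × 1626 mm.
Y1: ⌊1626/2⌋ × 1150 = 813 × 1150 mm
Y2: ⌊1150/2⌋ × 813 = 575 × 813 mm
Y3: ⌊813/2⌋ × 575 = 406 × 575 mm
Y4: ⌊575/2⌋ × 406 = 287 × 406 mm

287 × 406 mm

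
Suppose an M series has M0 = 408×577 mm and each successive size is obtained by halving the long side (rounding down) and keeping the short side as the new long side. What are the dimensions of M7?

36 × 51 mm

M1 = 288 × 408 mm (from M0 by 1 halving).
M2: ⌊408/2⌋ × 288 = 204 × 288 mm
M3: ⌊288/2⌋ × 204 = 144 × 204 mm
M4: ⌊204/2⌋ × 144 = 102 × 144 mm
M5: ⌊144/2⌋ × 102 = 72 × 102 mm
M6: ⌊102/2⌋ × 72 = 51 × 72 mm
M7: ⌊72/2⌋ × 51 = 36 × 51 mm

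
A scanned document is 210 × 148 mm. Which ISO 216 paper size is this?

Aspect ratio 210/148 ≈ 1.419 — close to the ISO √2 ≈ 1.414.
In the A-series (A0 area = 1 m²): A5 = 148 × 210 mm.

A5 (148 × 210 mm)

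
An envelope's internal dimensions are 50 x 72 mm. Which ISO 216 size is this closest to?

Aspect ratio 72/50 ≈ 1.440 (ISO target is √2 ≈ 1.414).
In the A-series (A0 area = 1 m²): A8 = 52 × 74 mm.
Off by 4 mm total — nearest standard size.

A8 (52 × 74 mm)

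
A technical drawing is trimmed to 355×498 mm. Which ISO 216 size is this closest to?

B3 (353 × 500 mm)

Aspect ratio 498/355 ≈ 1.403 — close to the ISO √2 ≈ 1.414.
In the B-series (B0 = 1000 × 1414 mm): B3 = 353 × 500 mm.
Off by 4 mm total — nearest standard size.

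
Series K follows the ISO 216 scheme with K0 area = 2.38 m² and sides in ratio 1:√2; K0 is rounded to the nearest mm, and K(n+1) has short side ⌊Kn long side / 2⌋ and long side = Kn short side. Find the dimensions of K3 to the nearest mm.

Let K0's short side be w mm. w · w√2 = 2.38 m² = 2,380,000 mm², so w ≈ 1297.3 mm and w√2 ≈ 1834.6 mm → K0 = 1297 × 1835 mm.
K1: ⌊1835/2⌋ × 1297 = 917 × 1297 mm
K2: ⌊1297/2⌋ × 917 = 648 × 917 mm
K3: ⌊917/2⌋ × 648 = 458 × 648 mm

458 × 648 mm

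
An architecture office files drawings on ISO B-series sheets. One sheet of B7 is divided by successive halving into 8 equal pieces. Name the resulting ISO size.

B10

8 = 2^3, so 3 halving steps.
B7 → B8 → … → B10 after 3 steps.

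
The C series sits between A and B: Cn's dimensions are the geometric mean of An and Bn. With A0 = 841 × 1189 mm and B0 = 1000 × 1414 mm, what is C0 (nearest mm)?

Short side: √(841 · 1000) = √841000 ≈ 917.1 → 917 mm
Long side: √(1189 · 1414) = √1681246 ≈ 1296.6 → 1297 mm

917 × 1297 mm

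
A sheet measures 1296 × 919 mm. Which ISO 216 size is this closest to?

C0 (917 × 1297 mm)

Aspect ratio 1296/919 ≈ 1.410 — close to the ISO √2 ≈ 1.414.
In the C-series (envelope sizes, between A and B): C0 = 917 × 1297 mm.
Off by 3 mm total — nearest standard size.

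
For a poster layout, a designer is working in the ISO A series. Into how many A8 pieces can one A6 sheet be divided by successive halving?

4

Each ISO step halves the sheet: 1 × A6 → 2 × A7 → 4 × A8
From A6 to A8 is 2 halving steps: 2^2 = 4.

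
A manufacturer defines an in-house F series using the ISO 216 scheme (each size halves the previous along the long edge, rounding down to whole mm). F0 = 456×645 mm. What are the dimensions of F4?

F1: ⌊645/2⌋ × 456 = 322 × 456 mm
F2: ⌊456/2⌋ × 322 = 228 × 322 mm
F3: ⌊322/2⌋ × 228 = 161 × 228 mm
F4: ⌊228/2⌋ × 161 = 114 × 161 mm

114 × 161 mm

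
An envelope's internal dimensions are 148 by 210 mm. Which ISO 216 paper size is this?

Aspect ratio 210/148 ≈ 1.419 — close to the ISO √2 ≈ 1.414.
In the A-series (A0 area = 1 m²): A5 = 148 × 210 mm.

A5 (148 × 210 mm)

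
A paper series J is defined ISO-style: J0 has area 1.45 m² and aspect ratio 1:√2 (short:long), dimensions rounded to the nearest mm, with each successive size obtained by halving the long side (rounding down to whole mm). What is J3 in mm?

358 × 506 mm

Let J0's short side be w mm. w · w√2 = 1.45 m² = 1,450,000 mm², so w ≈ 1012.6 mm and w√2 ≈ 1432.0 mm → J0 = 1013 × 1432 mm.
J1: ⌊1432/2⌋ × 1013 = 716 × 1013 mm
J2: ⌊1013/2⌋ × 716 = 506 × 716 mm
J3: ⌊716/2⌋ × 506 = 358 × 506 mm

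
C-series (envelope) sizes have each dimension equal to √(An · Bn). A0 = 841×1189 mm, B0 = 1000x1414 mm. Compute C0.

917 × 1297 mm

Short side: √(841 · 1000) = √841000 ≈ 917.1 → 917 mm
Long side: √(1189 · 1414) = √1681246 ≈ 1296.6 → 1297 mm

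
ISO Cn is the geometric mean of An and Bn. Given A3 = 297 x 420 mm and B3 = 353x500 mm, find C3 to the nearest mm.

Short side: √(297 · 353) = √104841 ≈ 323.8 → 324 mm
Long side: √(420 · 500) = √210000 ≈ 458.3 → 458 mm

324 × 458 mm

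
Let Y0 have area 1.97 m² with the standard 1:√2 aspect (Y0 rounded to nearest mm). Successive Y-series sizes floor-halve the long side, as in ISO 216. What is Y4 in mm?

295 × 417 mm

Let Y0's short side be w mm. w · w√2 = 1.97 m² = 1,970,000 mm², so w ≈ 1180.3 mm and w√2 ≈ 1669.1 mm → Y0 = 1180 × 1669 mm.
Y1: ⌊1669/2⌋ × 1180 = 834 × 1180 mm
Y2: ⌊1180/2⌋ × 834 = 590 × 834 mm
Y3: ⌊834/2⌋ × 590 = 417 × 590 mm
Y4: ⌊590/2⌋ × 417 = 295 × 417 mm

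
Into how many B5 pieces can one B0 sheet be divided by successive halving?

32

Each ISO step halves the sheet: 1 × B0 → 2 × B1 → 4 × B2 → 8 × B3 → …
From B0 to B5 is 5 halving steps: 2^5 = 32.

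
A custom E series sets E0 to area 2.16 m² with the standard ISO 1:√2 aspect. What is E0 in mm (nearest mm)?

1236 × 1748 mm

Let the short side be w mm. Then w · w√2 = 2.16 m² = 2,160,000 mm².
w² = 2,160,000/√2, so w ≈ 1235.9 mm; long side = w√2 ≈ 1747.8 mm.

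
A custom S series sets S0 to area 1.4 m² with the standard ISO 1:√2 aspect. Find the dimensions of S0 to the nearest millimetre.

995 × 1407 mm

Let the short side be w mm. Then w · w√2 = 1.4 m² = 1,400,000 mm².
w² = 1,400,000/√2, so w ≈ 995.0 mm; long side = w√2 ≈ 1407.1 mm.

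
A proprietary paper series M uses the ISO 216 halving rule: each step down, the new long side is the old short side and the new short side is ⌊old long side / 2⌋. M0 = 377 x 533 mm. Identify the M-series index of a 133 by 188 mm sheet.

M3

M0: 377 × 533 mm
M1: 266 × 377 mm
M2: 188 × 266 mm
M3: 133 × 188 mm
M4: 94 × 133 mm
→ matches M3.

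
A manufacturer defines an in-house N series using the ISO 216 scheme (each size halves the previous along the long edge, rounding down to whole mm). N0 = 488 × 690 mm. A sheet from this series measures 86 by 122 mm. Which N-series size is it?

N5

N0: 488 × 690 mm
N1: 345 × 488 mm
N2: 244 × 345 mm
N3: 172 × 244 mm
N4: 122 × 172 mm
N5: 86 × 122 mm
N6: 61 × 86 mm
→ matches N5.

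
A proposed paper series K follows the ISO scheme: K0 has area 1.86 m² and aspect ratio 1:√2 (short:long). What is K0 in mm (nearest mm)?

Let the short side be w mm. Then w · w√2 = 1.86 m² = 1,860,000 mm².
w² = 1,860,000/√2, so w ≈ 1146.8 mm; long side = w√2 ≈ 1621.9 mm.

1147 × 1622 mm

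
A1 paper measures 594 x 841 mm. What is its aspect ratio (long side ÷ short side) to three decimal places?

1.416

841 / 594 = 1.416
ISO 216 targets √2 ≈ 1.414; the +0.002 deviation is from mm rounding.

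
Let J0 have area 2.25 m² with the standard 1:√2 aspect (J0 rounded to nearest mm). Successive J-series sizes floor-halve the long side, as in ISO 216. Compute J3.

Let J0's short side be w mm. w · w√2 = 2.25 m² = 2,250,000 mm², so w ≈ 1261.3 mm and w√2 ≈ 1783.8 mm → J0 = 1261 × 1784 mm.
J1: ⌊1784/2⌋ × 1261 = 892 × 1261 mm
J2: ⌊1261/2⌋ × 892 = 630 × 892 mm
J3: ⌊892/2⌋ × 630 = 446 × 630 mm

446 × 630 mm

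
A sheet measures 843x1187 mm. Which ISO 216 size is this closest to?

Aspect ratio 1187/843 ≈ 1.408 — close to the ISO √2 ≈ 1.414.
In the A-series (A0 area = 1 m²): A0 = 841 × 1189 mm.
Off by 4 mm total — nearest standard size.

A0 (841 × 1189 mm)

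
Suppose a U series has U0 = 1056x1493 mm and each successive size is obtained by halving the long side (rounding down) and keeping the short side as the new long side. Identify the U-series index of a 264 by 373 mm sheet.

U4

U0: 1056 × 1493 mm
U1: 746 × 1056 mm
U2: 528 × 746 mm
U3: 373 × 528 mm
U4: 264 × 373 mm
U5: 186 × 264 mm
→ matches U4.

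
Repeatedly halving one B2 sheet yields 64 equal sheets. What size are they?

B8

64 = 2^6, so 6 halving steps.
B2 → B3 → … → B8 after 6 steps.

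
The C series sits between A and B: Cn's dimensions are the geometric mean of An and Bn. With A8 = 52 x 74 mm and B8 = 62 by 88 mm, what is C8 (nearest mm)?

Short side: √(52 · 62) = √3224 ≈ 56.8 → 57 mm
Long side: √(74 · 88) = √6512 ≈ 80.7 → 81 mm

57 × 81 mm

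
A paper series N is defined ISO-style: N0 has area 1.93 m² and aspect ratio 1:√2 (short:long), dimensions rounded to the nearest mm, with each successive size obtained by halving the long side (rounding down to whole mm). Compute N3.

413 × 584 mm

Let N0's short side be w mm. w · w√2 = 1.93 m² = 1,930,000 mm², so w ≈ 1168.2 mm and w√2 ≈ 1652.1 mm → N0 = 1168 × 1652 mm.
N1: ⌊1652/2⌋ × 1168 = 826 × 1168 mm
N2: ⌊1168/2⌋ × 826 = 584 × 826 mm
N3: ⌊826/2⌋ × 584 = 413 × 584 mm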